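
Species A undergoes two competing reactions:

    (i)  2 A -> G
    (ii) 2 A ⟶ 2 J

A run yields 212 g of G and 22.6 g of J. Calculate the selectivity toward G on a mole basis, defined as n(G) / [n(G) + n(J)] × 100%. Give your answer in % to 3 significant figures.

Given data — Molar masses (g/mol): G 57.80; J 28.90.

82.4 %

n(G) = 212 / 57.80 = 3.668 mol
n(J) = 22.6 / 28.90 = 0.7820 mol
selectivity = 3.668/(3.668+0.7820) × 100 = 82.43 %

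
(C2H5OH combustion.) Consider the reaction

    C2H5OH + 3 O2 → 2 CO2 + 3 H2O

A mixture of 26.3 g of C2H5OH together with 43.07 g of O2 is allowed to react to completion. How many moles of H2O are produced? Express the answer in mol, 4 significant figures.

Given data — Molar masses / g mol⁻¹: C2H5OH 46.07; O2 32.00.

1.346 mol

n(C2H5OH) = 26.30 / 46.07 = 0.5709 mol
n(O2) = 43.07 / 32.00 = 1.346 mol
n/ν → C2H5OH: 0.5709, O2: 0.4487; O2 is limiting.
n(H2O) = (3/3) × 1.346 = 1.346 mol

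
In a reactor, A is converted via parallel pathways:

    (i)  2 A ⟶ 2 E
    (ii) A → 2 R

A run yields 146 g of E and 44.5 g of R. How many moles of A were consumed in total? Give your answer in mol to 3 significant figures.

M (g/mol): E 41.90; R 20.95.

4.55 mol

n(E) = 146 / 41.90 = 3.484 mol
n(R) = 44.5 / 20.95 = 2.124 mol
n(A) via (i) = (2/2)×3.484 = 3.484 mol
n(A) via (ii) = (1/2)×2.124 = 1.062 mol
total n(A) = 3.484 + 1.062 = 4.546 mol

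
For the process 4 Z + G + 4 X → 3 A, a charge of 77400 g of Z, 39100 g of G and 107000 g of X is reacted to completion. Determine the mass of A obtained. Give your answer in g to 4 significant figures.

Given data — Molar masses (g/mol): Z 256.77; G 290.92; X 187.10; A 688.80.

155700 g

n(Z) = 77400 / 256.77 = 301.4 mol
n(G) = 39100 / 290.92 = 134.4 mol
n(X) = 107000 / 187.10 = 571.9 mol
n/ν for Z = 301.4/4 = 75.35
n/ν for G = 134.4/1 = 134.4
n/ν for X = 571.9/4 = 143.0
Smallest n/ν is Z → limiting reagent.
n(A) = (3/4) × 301.4 = 226.1 mol
mass = 226.1 × 688.80 = 155700 g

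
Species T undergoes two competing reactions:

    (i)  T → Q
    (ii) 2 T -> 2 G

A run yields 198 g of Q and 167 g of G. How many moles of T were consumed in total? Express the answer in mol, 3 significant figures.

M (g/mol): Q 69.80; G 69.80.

n(Q) = 198 / 69.80 = 2.837 mol
n(G) = 167 / 69.80 = 2.393 mol
n(T) via (i) = (1/1)×2.837 = 2.837 mol
n(T) via (ii) = (2/2)×2.393 = 2.393 mol
total n(T) = 2.837 + 2.393 = 5.230 mol

5.23 mol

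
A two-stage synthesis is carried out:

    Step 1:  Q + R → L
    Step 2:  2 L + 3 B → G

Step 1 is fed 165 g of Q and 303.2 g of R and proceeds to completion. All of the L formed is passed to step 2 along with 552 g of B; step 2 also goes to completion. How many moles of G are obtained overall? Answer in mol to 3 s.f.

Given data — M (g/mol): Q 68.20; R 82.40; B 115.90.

1.21 mol

Step 1:
n(Q) = 165.0 / 68.20 = 2.419 mol
n(R) = 303.2 / 82.40 = 3.680 mol
n/ν for Q = 2.419/1 = 2.419
n/ν for R = 3.680/1 = 3.680
Smallest n/ν is Q → limiting reagent.
n(L) produced = (1/1) × 2.419 = 2.419 mol
Step 2:
n(L) available = 2.419 mol
n(B) = 552.0 / 115.90 = 4.763 mol
n/ν for L = 2.419/2 = 1.210
n/ν for B = 4.763/3 = 1.588
Smallest n/ν is L → limiting reagent.
n(G) = (1/2) × 2.419 = 1.210 mol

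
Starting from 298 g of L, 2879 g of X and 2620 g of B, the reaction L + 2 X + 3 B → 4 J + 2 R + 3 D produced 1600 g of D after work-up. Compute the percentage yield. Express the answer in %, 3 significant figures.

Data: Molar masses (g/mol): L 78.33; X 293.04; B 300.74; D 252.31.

72.8 %

n(L) = 298.0 / 78.33 = 3.804 mol
n(X) = 2879 / 293.04 = 9.825 mol
n(B) = 2620 / 300.74 = 8.712 mol
n/ν → L: 3.804, X: 4.913, B: 2.904; B is limiting.
theoretical n(D) = (3/3) × 8.712 = 8.712 mol → 2198 g
% yield = 1600 / 2198 × 100 = 72.79 %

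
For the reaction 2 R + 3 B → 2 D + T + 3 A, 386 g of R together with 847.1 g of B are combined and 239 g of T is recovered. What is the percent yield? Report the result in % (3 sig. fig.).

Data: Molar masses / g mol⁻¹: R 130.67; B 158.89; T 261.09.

n(R) = 386.0 / 130.67 = 2.954 mol
n(B) = 847.1 / 158.89 = 5.331 mol
n/ν for R = 2.954/2 = 1.477
n/ν for B = 5.331/3 = 1.777
Smallest n/ν is R → limiting reagent.
theoretical n(T) = (1/2) × 2.954 = 1.477 mol → 385.6 g
% yield = 239 / 385.6 × 100 = 61.98 %

62.0 %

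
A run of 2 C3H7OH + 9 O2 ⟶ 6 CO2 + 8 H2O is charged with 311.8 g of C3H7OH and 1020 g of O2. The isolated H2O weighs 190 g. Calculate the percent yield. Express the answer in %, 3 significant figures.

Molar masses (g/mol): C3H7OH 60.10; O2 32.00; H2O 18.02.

50.8 %

n(C3H7OH) = 311.8 / 60.10 = 5.188 mol
n(O2) = 1020 / 32.00 = 31.88 mol
n/ν for C3H7OH = 5.188/2 = 2.594
n/ν for O2 = 31.88/9 = 3.542
Smallest n/ν is C3H7OH → limiting reagent.
theoretical n(H2O) = (8/2) × 5.188 = 20.75 mol → 373.9 g
% yield = 190 / 373.9 × 100 = 50.82 %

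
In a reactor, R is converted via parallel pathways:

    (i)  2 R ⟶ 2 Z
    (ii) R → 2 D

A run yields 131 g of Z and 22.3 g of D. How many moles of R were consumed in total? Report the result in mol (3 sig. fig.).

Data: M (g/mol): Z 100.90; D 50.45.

n(Z) = 131 / 100.90 = 1.298 mol
n(D) = 22.3 / 50.45 = 0.4420 mol
n(R) via (i) = (2/2)×1.298 = 1.298 mol
n(R) via (ii) = (1/2)×0.4420 = 0.2210 mol
total n(R) = 1.298 + 0.2210 = 1.519 mol

1.52 mol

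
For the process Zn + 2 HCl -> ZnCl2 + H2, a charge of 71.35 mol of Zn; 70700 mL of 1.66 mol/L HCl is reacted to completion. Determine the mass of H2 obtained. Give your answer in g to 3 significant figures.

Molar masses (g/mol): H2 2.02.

n(Zn) = 71.35 mol
n(HCl) = 1.66 × 70700/1000 = 117.4 mol
n/ν → Zn: 71.35, HCl: 58.70; HCl is limiting.
n(H2) = (1/2) × 117.4 = 58.70 mol
mass = 58.70 × 2.02 = 118.6 g

119 g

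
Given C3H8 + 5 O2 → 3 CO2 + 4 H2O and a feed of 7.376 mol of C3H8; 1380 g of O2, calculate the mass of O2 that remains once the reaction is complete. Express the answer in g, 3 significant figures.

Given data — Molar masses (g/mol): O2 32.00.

n(C3H8) = 7.376 mol
n(O2) = 1380 / 32.00 = 43.13 mol
n/ν for C3H8 = 7.376/1 = 7.376
n/ν for O2 = 43.13/5 = 8.626
Smallest n/ν is C3H8 → limiting reagent.
O2 consumed = (5/1) × 7.376 = 36.88 mol
O2 remaining = 43.13 − 36.88 = 6.250 mol
mass = 6.250 × 32.00 = 200.0 g

200 g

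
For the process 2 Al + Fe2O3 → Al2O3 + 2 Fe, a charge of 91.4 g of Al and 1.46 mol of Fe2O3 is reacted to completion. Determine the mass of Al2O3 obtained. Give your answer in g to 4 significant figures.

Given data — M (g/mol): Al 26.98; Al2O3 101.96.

148.9 g

n(Al) = 91.40 / 26.98 = 3.388 mol
n(Fe2O3) = 1.460 mol
n/ν for Al = 3.388/2 = 1.694
n/ν for Fe2O3 = 1.460/1 = 1.460
Smallest n/ν is Fe2O3 → limiting reagent.
n(Al2O3) = (1/1) × 1.460 = 1.460 mol
mass = 1.460 × 101.96 = 148.9 g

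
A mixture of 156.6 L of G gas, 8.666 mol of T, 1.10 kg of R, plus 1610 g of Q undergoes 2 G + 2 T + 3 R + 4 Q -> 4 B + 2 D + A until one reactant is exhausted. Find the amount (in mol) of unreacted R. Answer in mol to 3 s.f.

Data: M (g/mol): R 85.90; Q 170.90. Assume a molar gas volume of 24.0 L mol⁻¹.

5.74 mol

n(G) = 156.6 / 24.0 = 6.525 mol
n(T) = 8.666 mol
n(R) = 1.100×1000 / 85.90 = 12.81 mol
n(Q) = 1610 / 170.90 = 9.421 mol
n/ν for G = 6.525/2 = 3.263
n/ν for T = 8.666/2 = 4.333
n/ν for R = 12.81/3 = 4.270
n/ν for Q = 9.421/4 = 2.355
Smallest n/ν is Q → limiting reagent.
R consumed = (3/4) × 9.421 = 7.066 mol
R remaining = 12.81 − 7.066 = 5.744 mol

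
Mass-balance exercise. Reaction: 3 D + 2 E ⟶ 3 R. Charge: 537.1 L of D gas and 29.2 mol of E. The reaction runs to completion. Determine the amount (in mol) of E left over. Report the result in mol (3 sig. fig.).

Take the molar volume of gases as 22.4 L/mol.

13.2 mol

n(D) = 537.1 / 22.4 = 23.98 mol
n(E) = 29.20 mol
n/ν for D = 23.98/3 = 7.993
n/ν for E = 29.20/2 = 14.60
Smallest n/ν is D → limiting reagent.
E consumed = (2/3) × 23.98 = 15.99 mol
E remaining = 29.20 − 15.99 = 13.21 mol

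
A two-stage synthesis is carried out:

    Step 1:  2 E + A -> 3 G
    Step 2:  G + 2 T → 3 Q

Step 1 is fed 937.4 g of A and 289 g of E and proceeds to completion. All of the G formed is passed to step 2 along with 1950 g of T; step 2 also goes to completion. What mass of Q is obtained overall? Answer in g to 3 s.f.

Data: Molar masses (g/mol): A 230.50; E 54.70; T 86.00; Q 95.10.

Step 1:
n(A) = 937.4 / 230.50 = 4.067 mol
n(E) = 289.0 / 54.70 = 5.283 mol
n/ν for A = 4.067/1 = 4.067
n/ν for E = 5.283/2 = 2.642
Smallest n/ν is E → limiting reagent.
n(G) produced = (3/2) × 5.283 = 7.925 mol
Step 2:
n(G) available = 7.925 mol
n(T) = 1950 / 86.00 = 22.67 mol
n/ν for G = 7.925/1 = 7.925
n/ν for T = 22.67/2 = 11.34
Smallest n/ν is G → limiting reagent.
n(Q) = (3/1) × 7.925 = 23.78 mol
mass = 23.78 × 95.10 = 2261 g

2260 g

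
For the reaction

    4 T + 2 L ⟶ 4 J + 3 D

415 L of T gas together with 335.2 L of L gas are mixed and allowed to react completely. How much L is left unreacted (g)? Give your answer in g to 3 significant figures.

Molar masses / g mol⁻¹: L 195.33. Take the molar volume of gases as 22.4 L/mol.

n(T) = 415.0 / 22.4 = 18.53 mol
n(L) = 335.2 / 22.4 = 14.96 mol
n/ν for T = 18.53/4 = 4.633
n/ν for L = 14.96/2 = 7.480
Smallest n/ν is T → limiting reagent.
L consumed = (2/4) × 18.53 = 9.265 mol
L remaining = 14.96 − 9.265 = 5.695 mol
mass = 5.695 × 195.33 = 1112 g

1110 g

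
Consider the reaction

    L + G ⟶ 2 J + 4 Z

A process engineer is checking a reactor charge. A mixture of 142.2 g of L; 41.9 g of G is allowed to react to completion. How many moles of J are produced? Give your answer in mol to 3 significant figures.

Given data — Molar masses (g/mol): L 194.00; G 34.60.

1.47 mol

n(L) = 142.2 / 194.00 = 0.7330 mol
n(G) = 41.90 / 34.60 = 1.211 mol
n/ν for L = 0.7330/1 = 0.7330
n/ν for G = 1.211/1 = 1.211
Smallest n/ν is L → limiting reagent.
n(J) = (2/1) × 0.7330 = 1.466 mol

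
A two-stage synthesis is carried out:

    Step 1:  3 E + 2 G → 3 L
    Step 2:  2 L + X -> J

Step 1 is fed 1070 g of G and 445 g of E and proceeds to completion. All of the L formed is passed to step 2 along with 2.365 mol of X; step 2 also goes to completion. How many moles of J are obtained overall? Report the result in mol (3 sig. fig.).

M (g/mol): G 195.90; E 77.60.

2.37 mol

Step 1:
n(G) = 1070 / 195.90 = 5.462 mol
n(E) = 445.0 / 77.60 = 5.735 mol
n/ν for G = 5.462/2 = 2.731
n/ν for E = 5.735/3 = 1.912
Smallest n/ν is E → limiting reagent.
n(L) produced = (3/3) × 5.735 = 5.735 mol
Step 2:
n(L) available = 5.735 mol
n(X) = 2.365 mol
n/ν for L = 5.735/2 = 2.868
n/ν for X = 2.365/1 = 2.365
Smallest n/ν is X → limiting reagent.
n(J) = (1/1) × 2.365 = 2.365 mol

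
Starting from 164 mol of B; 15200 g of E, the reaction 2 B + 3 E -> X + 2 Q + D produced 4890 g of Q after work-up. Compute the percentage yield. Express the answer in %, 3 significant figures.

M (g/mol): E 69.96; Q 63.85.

52.9 %

n(B) = 164.0 mol
n(E) = 15200 / 69.96 = 217.3 mol
n/ν for B = 164.0/2 = 82.00
n/ν for E = 217.3/3 = 72.43
Smallest n/ν is E → limiting reagent.
theoretical n(Q) = (2/3) × 217.3 = 144.9 mol → 9252 g
% yield = 4890 / 9252 × 100 = 52.85 %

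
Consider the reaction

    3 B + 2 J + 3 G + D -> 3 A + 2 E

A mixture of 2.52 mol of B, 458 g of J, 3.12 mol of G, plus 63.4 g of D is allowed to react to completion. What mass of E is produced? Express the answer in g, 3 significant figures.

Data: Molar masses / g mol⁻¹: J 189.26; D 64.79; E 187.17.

314 g

n(B) = 2.520 mol
n(J) = 458.0 / 189.26 = 2.420 mol
n(G) = 3.120 mol
n(D) = 63.40 / 64.79 = 0.9785 mol
n/ν for B = 2.520/3 = 0.8400
n/ν for J = 2.420/2 = 1.210
n/ν for G = 3.120/3 = 1.040
n/ν for D = 0.9785/1 = 0.9785
Smallest n/ν is B → limiting reagent.
n(E) = (2/3) × 2.520 = 1.680 mol
mass = 1.680 × 187.17 = 314.4 g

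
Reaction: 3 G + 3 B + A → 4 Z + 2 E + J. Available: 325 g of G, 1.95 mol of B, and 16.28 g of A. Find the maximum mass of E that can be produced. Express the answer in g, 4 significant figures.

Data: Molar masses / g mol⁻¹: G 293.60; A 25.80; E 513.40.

n(G) = 325.0 / 293.60 = 1.107 mol
n(B) = 1.950 mol
n(A) = 16.28 / 25.80 = 0.6310 mol
n/ν for G = 1.107/3 = 0.3690
n/ν for B = 1.950/3 = 0.6500
n/ν for A = 0.6310/1 = 0.6310
Smallest n/ν is G → limiting reagent.
n(E) = (2/3) × 1.107 = 0.7380 mol
mass = 0.7380 × 513.40 = 378.9 g

378.9 g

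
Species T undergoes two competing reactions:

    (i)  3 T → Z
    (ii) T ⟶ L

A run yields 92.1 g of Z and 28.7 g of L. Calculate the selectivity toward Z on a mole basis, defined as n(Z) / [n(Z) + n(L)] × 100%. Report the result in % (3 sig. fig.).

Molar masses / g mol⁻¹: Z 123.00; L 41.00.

n(Z) = 92.1 / 123.00 = 0.7488 mol
n(L) = 28.7 / 41.00 = 0.7000 mol
selectivity = 0.7488/(0.7488+0.7000) × 100 = 51.68 %

51.7 %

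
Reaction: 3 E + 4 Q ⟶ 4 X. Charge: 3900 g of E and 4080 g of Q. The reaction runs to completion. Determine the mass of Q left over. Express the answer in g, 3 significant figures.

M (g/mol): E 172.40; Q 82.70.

1590 g

n(E) = 3900 / 172.40 = 22.62 mol
n(Q) = 4080 / 82.70 = 49.33 mol
n/ν for E = 22.62/3 = 7.540
n/ν for Q = 49.33/4 = 12.33
Smallest n/ν is E → limiting reagent.
Q consumed = (4/3) × 22.62 = 30.16 mol
Q remaining = 49.33 − 30.16 = 19.17 mol
mass = 19.17 × 82.70 = 1585 g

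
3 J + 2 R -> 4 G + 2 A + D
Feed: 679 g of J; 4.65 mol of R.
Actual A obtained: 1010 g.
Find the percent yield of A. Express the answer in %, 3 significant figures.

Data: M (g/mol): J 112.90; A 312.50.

n(J) = 679.0 / 112.90 = 6.014 mol
n(R) = 4.650 mol
n/ν → J: 2.005, R: 2.325; J is limiting.
theoretical n(A) = (2/3) × 6.014 = 4.009 mol → 1253 g
% yield = 1010 / 1253 × 100 = 80.61 %

80.6 %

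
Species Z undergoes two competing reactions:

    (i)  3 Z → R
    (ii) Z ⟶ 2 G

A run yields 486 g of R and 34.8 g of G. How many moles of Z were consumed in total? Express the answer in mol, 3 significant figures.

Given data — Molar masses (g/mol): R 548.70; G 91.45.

2.85 mol

n(R) = 486 / 548.70 = 0.8857 mol
n(G) = 34.8 / 91.45 = 0.3805 mol
n(Z) via (i) = (3/1)×0.8857 = 2.657 mol
n(Z) via (ii) = (1/2)×0.3805 = 0.1903 mol
total n(Z) = 2.657 + 0.1903 = 2.847 mol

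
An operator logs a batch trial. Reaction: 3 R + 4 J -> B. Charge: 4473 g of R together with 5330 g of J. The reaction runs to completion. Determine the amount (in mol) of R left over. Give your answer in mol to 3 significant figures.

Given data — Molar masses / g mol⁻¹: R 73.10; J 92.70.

18.1 mol

n(R) = 4473 / 73.10 = 61.19 mol
n(J) = 5330 / 92.70 = 57.50 mol
n/ν → R: 20.40, J: 14.38; J is limiting.
R consumed = (3/4) × 57.50 = 43.13 mol
R remaining = 61.19 − 43.13 = 18.06 mol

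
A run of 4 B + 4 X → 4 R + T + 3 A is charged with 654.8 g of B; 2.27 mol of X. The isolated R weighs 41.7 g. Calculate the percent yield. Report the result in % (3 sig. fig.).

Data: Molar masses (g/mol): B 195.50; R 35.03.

52.4 %

n(B) = 654.8 / 195.50 = 3.349 mol
n(X) = 2.270 mol
n/ν for B = 3.349/4 = 0.8373
n/ν for X = 2.270/4 = 0.5675
Smallest n/ν is X → limiting reagent.
theoretical n(R) = (4/4) × 2.270 = 2.270 mol → 79.52 g
% yield = 41.7 / 79.52 × 100 = 52.44 %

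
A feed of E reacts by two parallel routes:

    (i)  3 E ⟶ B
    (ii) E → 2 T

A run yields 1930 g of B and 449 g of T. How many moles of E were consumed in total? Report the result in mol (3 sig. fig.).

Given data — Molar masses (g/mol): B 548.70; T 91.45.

n(B) = 1930 / 548.70 = 3.517 mol
n(T) = 449 / 91.45 = 4.910 mol
n(E) via (i) = (3/1)×3.517 = 10.55 mol
n(E) via (ii) = (1/2)×4.910 = 2.455 mol
total n(E) = 10.55 + 2.455 = 13.01 mol

13.0 mol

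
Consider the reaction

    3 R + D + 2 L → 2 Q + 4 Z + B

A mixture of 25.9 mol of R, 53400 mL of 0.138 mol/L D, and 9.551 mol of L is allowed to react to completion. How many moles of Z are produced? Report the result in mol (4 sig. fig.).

n(R) = 25.90 mol
n(D) = 0.138 × 53400/1000 = 7.369 mol
n(L) = 9.551 mol
n/ν for R = 25.90/3 = 8.633
n/ν for D = 7.369/1 = 7.369
n/ν for L = 9.551/2 = 4.776
Smallest n/ν is L → limiting reagent.
n(Z) = (4/2) × 9.551 = 19.10 mol

19.10 mol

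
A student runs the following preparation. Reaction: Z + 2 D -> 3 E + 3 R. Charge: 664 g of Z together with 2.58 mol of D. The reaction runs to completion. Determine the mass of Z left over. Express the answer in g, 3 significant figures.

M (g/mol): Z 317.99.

n(Z) = 664.0 / 317.99 = 2.088 mol
n(D) = 2.580 mol
n/ν → Z: 2.088, D: 1.290; D is limiting.
Z consumed = (1/2) × 2.580 = 1.290 mol
Z remaining = 2.088 − 1.290 = 0.7980 mol
mass = 0.7980 × 317.99 = 253.8 g

254 g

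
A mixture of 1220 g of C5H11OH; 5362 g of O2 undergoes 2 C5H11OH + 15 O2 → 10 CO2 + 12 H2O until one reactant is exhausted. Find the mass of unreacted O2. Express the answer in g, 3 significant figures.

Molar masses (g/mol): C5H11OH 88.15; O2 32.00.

2040 g

n(C5H11OH) = 1220 / 88.15 = 13.84 mol
n(O2) = 5362 / 32.00 = 167.6 mol
n/ν → C5H11OH: 6.920, O2: 11.17; C5H11OH is limiting.
O2 consumed = (15/2) × 13.84 = 103.8 mol
O2 remaining = 167.6 − 103.8 = 63.80 mol
mass = 63.80 × 32.00 = 2042 g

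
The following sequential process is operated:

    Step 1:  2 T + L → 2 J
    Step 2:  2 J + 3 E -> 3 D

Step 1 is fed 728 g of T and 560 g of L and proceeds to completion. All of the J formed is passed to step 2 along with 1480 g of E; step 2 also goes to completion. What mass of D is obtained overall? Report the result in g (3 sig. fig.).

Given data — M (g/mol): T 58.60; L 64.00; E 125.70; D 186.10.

2190 g

Step 1:
n(T) = 728.0 / 58.60 = 12.42 mol
n(L) = 560.0 / 64.00 = 8.750 mol
n/ν → T: 6.210, L: 8.750; T is limiting.
n(J) produced = (2/2) × 12.42 = 12.42 mol
Step 2:
n(J) available = 12.42 mol
n(E) = 1480 / 125.70 = 11.77 mol
n/ν → J: 6.210, E: 3.923; E is limiting.
n(D) = (3/3) × 11.77 = 11.77 mol
mass = 11.77 × 186.10 = 2190 g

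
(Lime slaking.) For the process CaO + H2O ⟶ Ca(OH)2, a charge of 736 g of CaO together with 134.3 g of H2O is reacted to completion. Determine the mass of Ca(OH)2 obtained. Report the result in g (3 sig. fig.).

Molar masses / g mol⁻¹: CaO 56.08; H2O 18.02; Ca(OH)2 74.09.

n(CaO) = 736.0 / 56.08 = 13.12 mol
n(H2O) = 134.3 / 18.02 = 7.453 mol
n/ν → CaO: 13.12, H2O: 7.453; H2O is limiting.
n(Ca(OH)2) = (1/1) × 7.453 = 7.453 mol
mass = 7.453 × 74.09 = 552.2 g

552 g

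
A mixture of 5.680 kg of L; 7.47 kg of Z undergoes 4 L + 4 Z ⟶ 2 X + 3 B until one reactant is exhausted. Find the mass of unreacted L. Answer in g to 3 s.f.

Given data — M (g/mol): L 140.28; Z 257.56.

n(L) = 5.680×1000 / 140.28 = 40.49 mol
n(Z) = 7.470×1000 / 257.56 = 29.00 mol
n/ν → L: 10.12, Z: 7.250; Z is limiting.
L consumed = (4/4) × 29.00 = 29.00 mol
L remaining = 40.49 − 29.00 = 11.49 mol
mass = 11.49 × 140.28 = 1612 g

1610 g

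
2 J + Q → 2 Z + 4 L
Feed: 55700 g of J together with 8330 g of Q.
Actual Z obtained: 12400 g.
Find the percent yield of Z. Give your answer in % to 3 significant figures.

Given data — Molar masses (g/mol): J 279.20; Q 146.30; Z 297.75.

36.6 %

n(J) = 55700 / 279.20 = 199.5 mol
n(Q) = 8330 / 146.30 = 56.94 mol
n/ν → J: 99.75, Q: 56.94; Q is limiting.
theoretical n(Z) = (2/1) × 56.94 = 113.9 mol → 33910 g
% yield = 12400 / 33910 × 100 = 36.57 %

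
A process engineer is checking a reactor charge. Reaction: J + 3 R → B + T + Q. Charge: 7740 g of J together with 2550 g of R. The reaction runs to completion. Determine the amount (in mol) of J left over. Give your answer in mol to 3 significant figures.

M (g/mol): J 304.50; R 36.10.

n(J) = 7740 / 304.50 = 25.42 mol
n(R) = 2550 / 36.10 = 70.64 mol
n/ν for J = 25.42/1 = 25.42
n/ν for R = 70.64/3 = 23.55
Smallest n/ν is R → limiting reagent.
J consumed = (1/3) × 70.64 = 23.55 mol
J remaining = 25.42 − 23.55 = 1.870 mol

1.87 mol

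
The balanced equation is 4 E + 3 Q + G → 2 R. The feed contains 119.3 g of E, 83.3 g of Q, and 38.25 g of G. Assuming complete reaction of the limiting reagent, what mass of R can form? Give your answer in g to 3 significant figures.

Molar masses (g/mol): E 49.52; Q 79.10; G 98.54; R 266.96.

n(E) = 119.3 / 49.52 = 2.409 mol
n(Q) = 83.30 / 79.10 = 1.053 mol
n(G) = 38.25 / 98.54 = 0.3882 mol
n/ν for E = 2.409/4 = 0.6023
n/ν for Q = 1.053/3 = 0.3510
n/ν for G = 0.3882/1 = 0.3882
Smallest n/ν is Q → limiting reagent.
n(R) = (2/3) × 1.053 = 0.7020 mol
mass = 0.7020 × 266.96 = 187.4 g

187 g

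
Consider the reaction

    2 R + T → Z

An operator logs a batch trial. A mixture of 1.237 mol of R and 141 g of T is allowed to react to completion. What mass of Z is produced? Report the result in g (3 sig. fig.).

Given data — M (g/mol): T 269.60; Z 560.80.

n(R) = 1.237 mol
n(T) = 141.0 / 269.60 = 0.5230 mol
n/ν for R = 1.237/2 = 0.6185
n/ν for T = 0.5230/1 = 0.5230
Smallest n/ν is T → limiting reagent.
n(Z) = (1/1) × 0.5230 = 0.5230 mol
mass = 0.5230 × 560.80 = 293.3 g

293 g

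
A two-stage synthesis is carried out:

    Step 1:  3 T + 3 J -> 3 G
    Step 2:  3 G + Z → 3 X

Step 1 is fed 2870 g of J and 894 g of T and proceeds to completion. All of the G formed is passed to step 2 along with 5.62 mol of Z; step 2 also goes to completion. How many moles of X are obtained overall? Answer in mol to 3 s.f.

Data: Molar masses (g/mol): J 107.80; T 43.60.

Step 1:
n(J) = 2870 / 107.80 = 26.62 mol
n(T) = 894.0 / 43.60 = 20.50 mol
n/ν for J = 26.62/3 = 8.873
n/ν for T = 20.50/3 = 6.833
Smallest n/ν is T → limiting reagent.
n(G) produced = (3/3) × 20.50 = 20.50 mol
Step 2:
n(G) available = 20.50 mol
n(Z) = 5.620 mol
n/ν for G = 20.50/3 = 6.833
n/ν for Z = 5.620/1 = 5.620
Smallest n/ν is Z → limiting reagent.
n(X) = (3/1) × 5.620 = 16.86 mol

16.9 mol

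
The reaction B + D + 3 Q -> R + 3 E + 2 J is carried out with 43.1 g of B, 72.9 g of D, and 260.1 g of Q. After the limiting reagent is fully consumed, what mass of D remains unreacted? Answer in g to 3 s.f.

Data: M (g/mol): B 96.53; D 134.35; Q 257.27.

27.6 g

n(B) = 43.10 / 96.53 = 0.4465 mol
n(D) = 72.90 / 134.35 = 0.5426 mol
n(Q) = 260.1 / 257.27 = 1.011 mol
n/ν for B = 0.4465/1 = 0.4465
n/ν for D = 0.5426/1 = 0.5426
n/ν for Q = 1.011/3 = 0.3370
Smallest n/ν is Q → limiting reagent.
D consumed = (1/3) × 1.011 = 0.3370 mol
D remaining = 0.5426 − 0.3370 = 0.2056 mol
mass = 0.2056 × 134.35 = 27.62 g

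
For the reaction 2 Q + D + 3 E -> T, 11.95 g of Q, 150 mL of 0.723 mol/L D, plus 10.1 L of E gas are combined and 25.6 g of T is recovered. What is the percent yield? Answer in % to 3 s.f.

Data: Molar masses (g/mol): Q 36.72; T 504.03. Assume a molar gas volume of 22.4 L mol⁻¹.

46.8 %

n(Q) = 11.95 / 36.72 = 0.3254 mol
n(D) = 0.723 × 150.0/1000 = 0.1085 mol
n(E) = 10.10 / 22.4 = 0.4509 mol
n/ν → Q: 0.1627, D: 0.1085, E: 0.1503; D is limiting.
theoretical n(T) = (1/1) × 0.1085 = 0.1085 mol → 54.69 g
% yield = 25.6 / 54.69 × 100 = 46.81 %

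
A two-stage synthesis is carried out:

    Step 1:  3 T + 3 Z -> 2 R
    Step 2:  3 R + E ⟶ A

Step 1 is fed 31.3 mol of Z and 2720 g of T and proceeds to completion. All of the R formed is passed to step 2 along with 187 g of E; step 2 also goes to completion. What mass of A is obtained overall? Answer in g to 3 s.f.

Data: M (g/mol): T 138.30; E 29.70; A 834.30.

3650 g

Step 1:
n(Z) = 31.30 mol
n(T) = 2720 / 138.30 = 19.67 mol
n/ν → Z: 10.43, T: 6.557; T is limiting.
n(R) produced = (2/3) × 19.67 = 13.11 mol
Step 2:
n(R) available = 13.11 mol
n(E) = 187.0 / 29.70 = 6.296 mol
n/ν → R: 4.370, E: 6.296; R is limiting.
n(A) = (1/3) × 13.11 = 4.370 mol
mass = 4.370 × 834.30 = 3646 g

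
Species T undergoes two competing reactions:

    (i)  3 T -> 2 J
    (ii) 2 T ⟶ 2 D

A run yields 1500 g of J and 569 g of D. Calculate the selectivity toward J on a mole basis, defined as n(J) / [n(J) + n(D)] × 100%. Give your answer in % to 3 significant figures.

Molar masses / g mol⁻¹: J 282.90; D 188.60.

63.7 %

n(J) = 1500 / 282.90 = 5.302 mol
n(D) = 569 / 188.60 = 3.017 mol
selectivity = 5.302/(5.302+3.017) × 100 = 63.73 %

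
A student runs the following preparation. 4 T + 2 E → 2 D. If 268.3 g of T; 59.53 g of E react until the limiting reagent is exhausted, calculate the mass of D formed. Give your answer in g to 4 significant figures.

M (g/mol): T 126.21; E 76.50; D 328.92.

n(T) = 268.3 / 126.21 = 2.126 mol
n(E) = 59.53 / 76.50 = 0.7782 mol
n/ν for T = 2.126/4 = 0.5315
n/ν for E = 0.7782/2 = 0.3891
Smallest n/ν is E → limiting reagent.
n(D) = (2/2) × 0.7782 = 0.7782 mol
mass = 0.7782 × 328.92 = 256.0 g

256.0 g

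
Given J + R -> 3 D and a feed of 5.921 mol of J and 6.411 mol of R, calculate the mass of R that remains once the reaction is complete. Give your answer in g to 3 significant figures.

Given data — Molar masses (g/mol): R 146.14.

71.6 g

n(J) = 5.921 mol
n(R) = 6.411 mol
n/ν for J = 5.921/1 = 5.921
n/ν for R = 6.411/1 = 6.411
Smallest n/ν is J → limiting reagent.
R consumed = (1/1) × 5.921 = 5.921 mol
R remaining = 6.411 − 5.921 = 0.4900 mol
mass = 0.4900 × 146.14 = 71.61 g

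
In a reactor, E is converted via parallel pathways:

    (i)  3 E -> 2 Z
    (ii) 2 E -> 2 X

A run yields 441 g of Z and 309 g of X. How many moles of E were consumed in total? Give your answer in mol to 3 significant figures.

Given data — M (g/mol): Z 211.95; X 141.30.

5.31 mol

n(Z) = 441 / 211.95 = 2.081 mol
n(X) = 309 / 141.30 = 2.187 mol
n(E) via (i) = (3/2)×2.081 = 3.122 mol
n(E) via (ii) = (2/2)×2.187 = 2.187 mol
total n(E) = 3.122 + 2.187 = 5.309 mol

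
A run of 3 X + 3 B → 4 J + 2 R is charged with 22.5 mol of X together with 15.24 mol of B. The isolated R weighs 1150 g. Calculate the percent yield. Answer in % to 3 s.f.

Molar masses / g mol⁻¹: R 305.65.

37.0 %

n(X) = 22.50 mol
n(B) = 15.24 mol
n/ν for X = 22.50/3 = 7.500
n/ν for B = 15.24/3 = 5.080
Smallest n/ν is B → limiting reagent.
theoretical n(R) = (2/3) × 15.24 = 10.16 mol → 3105 g
% yield = 1150 / 3105 × 100 = 37.04 %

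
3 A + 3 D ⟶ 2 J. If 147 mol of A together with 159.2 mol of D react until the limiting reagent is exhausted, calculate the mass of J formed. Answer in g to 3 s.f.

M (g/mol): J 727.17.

71300 g

n(A) = 147.0 mol
n(D) = 159.2 mol
n/ν for A = 147.0/3 = 49.00
n/ν for D = 159.2/3 = 53.07
Smallest n/ν is A → limiting reagent.
n(J) = (2/3) × 147.0 = 98.00 mol
mass = 98.00 × 727.17 = 71260 g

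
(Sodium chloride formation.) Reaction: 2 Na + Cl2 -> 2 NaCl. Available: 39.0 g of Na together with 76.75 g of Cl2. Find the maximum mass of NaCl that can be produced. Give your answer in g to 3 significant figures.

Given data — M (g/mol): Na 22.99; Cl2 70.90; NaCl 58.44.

99.1 g

n(Na) = 39.00 / 22.99 = 1.696 mol
n(Cl2) = 76.75 / 70.90 = 1.083 mol
n/ν for Na = 1.696/2 = 0.8480
n/ν for Cl2 = 1.083/1 = 1.083
Smallest n/ν is Na → limiting reagent.
n(NaCl) = (2/2) × 1.696 = 1.696 mol
mass = 1.696 × 58.44 = 99.11 g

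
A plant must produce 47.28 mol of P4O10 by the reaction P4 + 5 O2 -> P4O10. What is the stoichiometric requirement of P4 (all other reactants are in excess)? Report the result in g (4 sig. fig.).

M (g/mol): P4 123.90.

n(P4O10) = 47.28 mol
n(P4) = (1/1) × 47.28 = 47.28 mol
mass = 47.28 × 123.90 = 5858 g

5858 g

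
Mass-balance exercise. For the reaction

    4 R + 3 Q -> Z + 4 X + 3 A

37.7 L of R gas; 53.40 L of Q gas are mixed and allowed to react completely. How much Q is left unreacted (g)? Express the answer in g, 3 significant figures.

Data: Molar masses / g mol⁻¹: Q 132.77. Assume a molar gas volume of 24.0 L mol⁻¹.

n(R) = 37.70 / 24.0 = 1.571 mol
n(Q) = 53.40 / 24.0 = 2.225 mol
n/ν for R = 1.571/4 = 0.3928
n/ν for Q = 2.225/3 = 0.7417
Smallest n/ν is R → limiting reagent.
Q consumed = (3/4) × 1.571 = 1.178 mol
Q remaining = 2.225 − 1.178 = 1.047 mol
mass = 1.047 × 132.77 = 139.0 g

139 g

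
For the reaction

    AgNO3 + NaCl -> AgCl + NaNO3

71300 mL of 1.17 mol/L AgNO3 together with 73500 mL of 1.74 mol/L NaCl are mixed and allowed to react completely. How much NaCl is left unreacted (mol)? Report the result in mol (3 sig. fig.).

n(AgNO3) = 1.17 × 71300/1000 = 83.42 mol
n(NaCl) = 1.74 × 73500/1000 = 127.9 mol
n/ν for AgNO3 = 83.42/1 = 83.42
n/ν for NaCl = 127.9/1 = 127.9
Smallest n/ν is AgNO3 → limiting reagent.
NaCl consumed = (1/1) × 83.42 = 83.42 mol
NaCl remaining = 127.9 − 83.42 = 44.48 mol

44.5 mol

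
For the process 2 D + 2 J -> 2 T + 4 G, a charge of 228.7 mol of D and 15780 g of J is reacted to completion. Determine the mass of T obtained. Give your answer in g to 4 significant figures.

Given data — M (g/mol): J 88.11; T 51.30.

n(D) = 228.7 mol
n(J) = 15780 / 88.11 = 179.1 mol
n/ν → D: 114.4, J: 89.55; J is limiting.
n(T) = (2/2) × 179.1 = 179.1 mol
mass = 179.1 × 51.30 = 9188 g

9188 g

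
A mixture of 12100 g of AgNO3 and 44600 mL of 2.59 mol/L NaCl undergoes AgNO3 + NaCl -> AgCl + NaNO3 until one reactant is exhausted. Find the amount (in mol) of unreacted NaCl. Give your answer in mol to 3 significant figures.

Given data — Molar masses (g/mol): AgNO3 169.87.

44.3 mol

n(AgNO3) = 12100 / 169.87 = 71.23 mol
n(NaCl) = 2.59 × 44600/1000 = 115.5 mol
n/ν for AgNO3 = 71.23/1 = 71.23
n/ν for NaCl = 115.5/1 = 115.5
Smallest n/ν is AgNO3 → limiting reagent.
NaCl consumed = (1/1) × 71.23 = 71.23 mol
NaCl remaining = 115.5 − 71.23 = 44.27 mol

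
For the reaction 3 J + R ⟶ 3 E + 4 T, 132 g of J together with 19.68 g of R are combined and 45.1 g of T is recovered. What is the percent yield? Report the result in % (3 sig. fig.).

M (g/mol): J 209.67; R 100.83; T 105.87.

n(J) = 132.0 / 209.67 = 0.6296 mol
n(R) = 19.68 / 100.83 = 0.1952 mol
n/ν → J: 0.2099, R: 0.1952; R is limiting.
theoretical n(T) = (4/1) × 0.1952 = 0.7808 mol → 82.66 g
% yield = 45.1 / 82.66 × 100 = 54.56 %

54.6 %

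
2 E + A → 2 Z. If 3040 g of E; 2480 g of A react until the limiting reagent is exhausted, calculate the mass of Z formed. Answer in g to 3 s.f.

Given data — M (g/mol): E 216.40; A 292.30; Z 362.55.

n(E) = 3040 / 216.40 = 14.05 mol
n(A) = 2480 / 292.30 = 8.484 mol
n/ν for E = 14.05/2 = 7.025
n/ν for A = 8.484/1 = 8.484
Smallest n/ν is E → limiting reagent.
n(Z) = (2/2) × 14.05 = 14.05 mol
mass = 14.05 × 362.55 = 5094 g

5090 g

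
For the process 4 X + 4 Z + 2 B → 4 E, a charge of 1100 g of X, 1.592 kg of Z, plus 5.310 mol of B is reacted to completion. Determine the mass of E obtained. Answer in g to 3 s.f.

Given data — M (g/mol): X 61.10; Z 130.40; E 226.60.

2410 g

n(X) = 1100 / 61.10 = 18.00 mol
n(Z) = 1.592×1000 / 130.40 = 12.21 mol
n(B) = 5.310 mol
n/ν for X = 18.00/4 = 4.500
n/ν for Z = 12.21/4 = 3.053
n/ν for B = 5.310/2 = 2.655
Smallest n/ν is B → limiting reagent.
n(E) = (4/2) × 5.310 = 10.62 mol
mass = 10.62 × 226.60 = 2406 g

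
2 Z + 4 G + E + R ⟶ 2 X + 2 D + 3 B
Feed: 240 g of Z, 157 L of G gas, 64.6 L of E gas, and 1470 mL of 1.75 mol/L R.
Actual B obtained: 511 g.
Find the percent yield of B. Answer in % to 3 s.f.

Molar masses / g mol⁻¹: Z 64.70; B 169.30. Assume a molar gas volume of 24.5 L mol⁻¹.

n(Z) = 240.0 / 64.70 = 3.709 mol
n(G) = 157.0 / 24.5 = 6.408 mol
n(E) = 64.60 / 24.5 = 2.637 mol
n(R) = 1.75 × 1470/1000 = 2.573 mol
n/ν for Z = 3.709/2 = 1.855
n/ν for G = 6.408/4 = 1.602
n/ν for E = 2.637/1 = 2.637
n/ν for R = 2.573/1 = 2.573
Smallest n/ν is G → limiting reagent.
theoretical n(B) = (3/4) × 6.408 = 4.806 mol → 813.7 g
% yield = 511 / 813.7 × 100 = 62.80 %

62.8 %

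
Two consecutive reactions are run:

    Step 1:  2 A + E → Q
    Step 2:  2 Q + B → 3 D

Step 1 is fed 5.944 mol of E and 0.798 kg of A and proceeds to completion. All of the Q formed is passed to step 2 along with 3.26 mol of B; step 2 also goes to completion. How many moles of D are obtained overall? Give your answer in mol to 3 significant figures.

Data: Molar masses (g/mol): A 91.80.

Step 1:
n(E) = 5.944 mol
n(A) = 0.7980×1000 / 91.80 = 8.693 mol
n/ν for E = 5.944/1 = 5.944
n/ν for A = 8.693/2 = 4.347
Smallest n/ν is A → limiting reagent.
n(Q) produced = (1/2) × 8.693 = 4.347 mol
Step 2:
n(Q) available = 4.347 mol
n(B) = 3.260 mol
n/ν for Q = 4.347/2 = 2.174
n/ν for B = 3.260/1 = 3.260
Smallest n/ν is Q → limiting reagent.
n(D) = (3/2) × 4.347 = 6.521 mol

6.52 mol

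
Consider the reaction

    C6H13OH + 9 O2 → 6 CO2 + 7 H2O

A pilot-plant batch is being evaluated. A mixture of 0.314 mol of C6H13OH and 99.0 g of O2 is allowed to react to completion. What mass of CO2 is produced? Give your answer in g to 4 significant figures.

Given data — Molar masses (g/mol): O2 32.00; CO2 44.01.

82.91 g

n(C6H13OH) = 0.3140 mol
n(O2) = 99.00 / 32.00 = 3.094 mol
n/ν for C6H13OH = 0.3140/1 = 0.3140
n/ν for O2 = 3.094/9 = 0.3438
Smallest n/ν is C6H13OH → limiting reagent.
n(CO2) = (6/1) × 0.3140 = 1.884 mol
mass = 1.884 × 44.01 = 82.91 g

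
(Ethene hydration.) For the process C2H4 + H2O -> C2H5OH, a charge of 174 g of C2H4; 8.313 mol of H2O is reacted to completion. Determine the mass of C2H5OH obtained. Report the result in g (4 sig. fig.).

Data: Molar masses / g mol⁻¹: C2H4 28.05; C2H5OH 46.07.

n(C2H4) = 174.0 / 28.05 = 6.203 mol
n(H2O) = 8.313 mol
n/ν for C2H4 = 6.203/1 = 6.203
n/ν for H2O = 8.313/1 = 8.313
Smallest n/ν is C2H4 → limiting reagent.
n(C2H5OH) = (1/1) × 6.203 = 6.203 mol
mass = 6.203 × 46.07 = 285.8 g

285.8 g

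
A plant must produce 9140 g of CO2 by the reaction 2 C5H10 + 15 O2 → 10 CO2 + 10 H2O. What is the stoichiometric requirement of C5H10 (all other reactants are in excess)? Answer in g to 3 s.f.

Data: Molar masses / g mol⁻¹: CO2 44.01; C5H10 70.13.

2910 g

n(CO2) = 9140 / 44.01 = 207.7 mol
n(C5H10) = (2/10) × 207.7 = 41.54 mol
mass = 41.54 × 70.13 = 2913 g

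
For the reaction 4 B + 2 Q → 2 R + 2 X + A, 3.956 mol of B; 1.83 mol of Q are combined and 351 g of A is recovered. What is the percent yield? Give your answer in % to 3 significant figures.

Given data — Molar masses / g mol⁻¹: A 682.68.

n(B) = 3.956 mol
n(Q) = 1.830 mol
n/ν for B = 3.956/4 = 0.9890
n/ν for Q = 1.830/2 = 0.9150
Smallest n/ν is Q → limiting reagent.
theoretical n(A) = (1/2) × 1.830 = 0.9150 mol → 624.7 g
% yield = 351 / 624.7 × 100 = 56.19 %

56.2 %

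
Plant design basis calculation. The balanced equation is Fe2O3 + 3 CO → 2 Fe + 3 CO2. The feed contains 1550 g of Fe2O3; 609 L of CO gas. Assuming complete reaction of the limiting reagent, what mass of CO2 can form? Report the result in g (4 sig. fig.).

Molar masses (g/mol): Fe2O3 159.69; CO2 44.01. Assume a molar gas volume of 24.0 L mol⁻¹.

1117 g

n(Fe2O3) = 1550 / 159.69 = 9.706 mol
n(CO) = 609.0 / 24.0 = 25.38 mol
n/ν for Fe2O3 = 9.706/1 = 9.706
n/ν for CO = 25.38/3 = 8.460
Smallest n/ν is CO → limiting reagent.
n(CO2) = (3/3) × 25.38 = 25.38 mol
mass = 25.38 × 44.01 = 1117 g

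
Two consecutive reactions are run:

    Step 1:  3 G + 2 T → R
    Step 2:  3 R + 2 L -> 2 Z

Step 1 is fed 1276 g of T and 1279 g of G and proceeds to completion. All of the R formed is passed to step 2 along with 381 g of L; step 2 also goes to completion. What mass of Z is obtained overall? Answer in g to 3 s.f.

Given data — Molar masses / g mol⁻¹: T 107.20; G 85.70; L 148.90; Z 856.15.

2190 g

Step 1:
n(T) = 1276 / 107.20 = 11.90 mol
n(G) = 1279 / 85.70 = 14.92 mol
n/ν → T: 5.950, G: 4.973; G is limiting.
n(R) produced = (1/3) × 14.92 = 4.973 mol
Step 2:
n(R) available = 4.973 mol
n(L) = 381.0 / 148.90 = 2.559 mol
n/ν → R: 1.658, L: 1.280; L is limiting.
n(Z) = (2/2) × 2.559 = 2.559 mol
mass = 2.559 × 856.15 = 2191 g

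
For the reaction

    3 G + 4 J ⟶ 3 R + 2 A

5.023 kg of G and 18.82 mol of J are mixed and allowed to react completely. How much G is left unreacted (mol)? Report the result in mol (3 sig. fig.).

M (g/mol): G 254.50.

n(G) = 5.023×1000 / 254.50 = 19.74 mol
n(J) = 18.82 mol
n/ν for G = 19.74/3 = 6.580
n/ν for J = 18.82/4 = 4.705
Smallest n/ν is J → limiting reagent.
G consumed = (3/4) × 18.82 = 14.12 mol
G remaining = 19.74 − 14.12 = 5.620 mol

5.62 mol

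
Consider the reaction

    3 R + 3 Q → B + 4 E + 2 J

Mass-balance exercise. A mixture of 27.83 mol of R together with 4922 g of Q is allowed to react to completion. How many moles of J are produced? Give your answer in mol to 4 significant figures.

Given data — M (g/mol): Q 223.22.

14.70 mol

n(R) = 27.83 mol
n(Q) = 4922 / 223.22 = 22.05 mol
n/ν → R: 9.277, Q: 7.350; Q is limiting.
n(J) = (2/3) × 22.05 = 14.70 mol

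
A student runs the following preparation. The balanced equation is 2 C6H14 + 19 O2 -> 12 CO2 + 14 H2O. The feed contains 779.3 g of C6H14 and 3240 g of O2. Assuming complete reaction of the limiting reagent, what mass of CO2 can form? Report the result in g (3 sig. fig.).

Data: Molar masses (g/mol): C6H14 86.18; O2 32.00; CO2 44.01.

n(C6H14) = 779.3 / 86.18 = 9.043 mol
n(O2) = 3240 / 32.00 = 101.3 mol
n/ν for C6H14 = 9.043/2 = 4.522
n/ν for O2 = 101.3/19 = 5.332
Smallest n/ν is C6H14 → limiting reagent.
n(CO2) = (12/2) × 9.043 = 54.26 mol
mass = 54.26 × 44.01 = 2388 g

2390 g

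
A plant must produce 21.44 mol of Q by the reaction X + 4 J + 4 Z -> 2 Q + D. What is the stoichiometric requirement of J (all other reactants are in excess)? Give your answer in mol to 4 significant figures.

n(Q) = 21.44 mol
n(J) = (4/2) × 21.44 = 42.88 mol

42.88 mol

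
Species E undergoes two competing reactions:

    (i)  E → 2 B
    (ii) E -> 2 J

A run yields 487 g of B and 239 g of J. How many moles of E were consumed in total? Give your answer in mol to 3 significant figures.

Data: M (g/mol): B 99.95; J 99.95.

3.63 mol

n(B) = 487 / 99.95 = 4.872 mol
n(J) = 239 / 99.95 = 2.391 mol
n(E) via (i) = (1/2)×4.872 = 2.436 mol
n(E) via (ii) = (1/2)×2.391 = 1.196 mol
total n(E) = 2.436 + 1.196 = 3.632 mol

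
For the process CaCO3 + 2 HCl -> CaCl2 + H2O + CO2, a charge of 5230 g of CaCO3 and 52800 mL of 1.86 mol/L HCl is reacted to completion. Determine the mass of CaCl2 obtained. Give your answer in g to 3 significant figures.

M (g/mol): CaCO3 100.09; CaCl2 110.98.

5450 g

n(CaCO3) = 5230 / 100.09 = 52.25 mol
n(HCl) = 1.86 × 52800/1000 = 98.21 mol
n/ν for CaCO3 = 52.25/1 = 52.25
n/ν for HCl = 98.21/2 = 49.11
Smallest n/ν is HCl → limiting reagent.
n(CaCl2) = (1/2) × 98.21 = 49.11 mol
mass = 49.11 × 110.98 = 5450 g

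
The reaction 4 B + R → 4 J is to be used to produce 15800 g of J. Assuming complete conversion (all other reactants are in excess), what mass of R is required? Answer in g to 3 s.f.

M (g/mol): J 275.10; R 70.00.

1010 g

n(J) = 15800 / 275.10 = 57.43 mol
n(R) = (1/4) × 57.43 = 14.36 mol
mass = 14.36 × 70.00 = 1005 g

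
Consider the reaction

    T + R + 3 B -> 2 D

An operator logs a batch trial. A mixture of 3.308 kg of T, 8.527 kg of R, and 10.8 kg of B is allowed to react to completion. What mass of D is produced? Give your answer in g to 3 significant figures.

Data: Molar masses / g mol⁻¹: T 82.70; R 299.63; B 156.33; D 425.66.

n(T) = 3.308×1000 / 82.70 = 40.00 mol
n(R) = 8.527×1000 / 299.63 = 28.46 mol
n(B) = 10.80×1000 / 156.33 = 69.08 mol
n/ν for T = 40.00/1 = 40.00
n/ν for R = 28.46/1 = 28.46
n/ν for B = 69.08/3 = 23.03
Smallest n/ν is B → limiting reagent.
n(D) = (2/3) × 69.08 = 46.05 mol
mass = 46.05 × 425.66 = 19600 g

19600 g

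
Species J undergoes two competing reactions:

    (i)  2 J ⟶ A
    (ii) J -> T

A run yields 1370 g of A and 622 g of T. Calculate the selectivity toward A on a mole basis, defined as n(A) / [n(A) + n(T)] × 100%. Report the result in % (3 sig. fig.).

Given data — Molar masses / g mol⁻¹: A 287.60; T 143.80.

n(A) = 1370 / 287.60 = 4.764 mol
n(T) = 622 / 143.80 = 4.325 mol
selectivity = 4.764/(4.764+4.325) × 100 = 52.42 %

52.4 %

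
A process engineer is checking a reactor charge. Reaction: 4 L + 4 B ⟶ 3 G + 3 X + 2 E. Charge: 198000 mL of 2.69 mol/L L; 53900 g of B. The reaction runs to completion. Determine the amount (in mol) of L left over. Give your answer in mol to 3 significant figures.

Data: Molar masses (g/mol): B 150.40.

174 mol

n(L) = 2.69 × 198000/1000 = 532.6 mol
n(B) = 53900 / 150.40 = 358.4 mol
n/ν for L = 532.6/4 = 133.2
n/ν for B = 358.4/4 = 89.60
Smallest n/ν is B → limiting reagent.
L consumed = (4/4) × 358.4 = 358.4 mol
L remaining = 532.6 − 358.4 = 174.2 mol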